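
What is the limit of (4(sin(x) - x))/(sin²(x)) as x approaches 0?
Both numerator and denominator → 0 as x → 0; this is a 0/0 indeterminate form.
Expand each to leading order near x = 0: numerator ~ -2·x^3/3, denominator ~ x^2.
The limit of the ratio is 0.

Final answer: 0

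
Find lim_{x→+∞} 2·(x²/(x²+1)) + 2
Evaluate the dominant behaviour as x → +∞; each term tends to a finite value or vanishes.
Limit = 4.

Final answer: 4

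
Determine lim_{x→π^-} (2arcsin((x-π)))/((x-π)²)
Both numerator and denominator → 0 as x → π^-; this is a 0/0 indeterminate form.
Expand each to leading order near x = π: numerator ~ 2·(x - π), denominator ~ (x - π)^2.
The limit of the ratio is -∞.

Final answer: -∞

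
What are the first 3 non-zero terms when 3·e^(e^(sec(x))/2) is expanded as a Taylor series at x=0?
x^4·(3·e^(e/2 + 2)/32 + e^(1 + e/2)/2) + 3·x^2·e^(1 + e/2)/4 + 3·e^(e/2)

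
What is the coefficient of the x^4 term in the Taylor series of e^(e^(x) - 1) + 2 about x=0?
Expand to order 4: e^(e^(x) - 1) + 2 = 5·x^4/8 + 5·x^3/6 + x^2 + x + 3 + O(x^5).
The coefficient of x^4 is 5/8.

Final answer: 5/8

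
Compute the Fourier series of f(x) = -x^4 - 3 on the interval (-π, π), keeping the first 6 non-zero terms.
(-48 + 8·π^2)·cos(x) + (3 - 2·π^2)·cos(2·x) + (-16/27 + 8·π^2/9)·cos(3·x) + (3/16 - π^2/2)·cos(4·x) + (-48/625 + 8·π^2/25)·cos(5·x) - π^4/5 - 3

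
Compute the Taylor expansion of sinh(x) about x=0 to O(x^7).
x^5/120 + x^3/6 + x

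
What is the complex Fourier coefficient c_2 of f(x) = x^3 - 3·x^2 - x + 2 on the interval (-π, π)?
Compute the real Fourier coefficients first: a_2 = -3, b_2 = 5/2 - π^2.
Then c_2 = (a_2 − i·b_2)/2 = -3/2 - 5·i/4 + i·π^2/2.

Final answer: -3/2 - 5·i/4 + i·π^2/2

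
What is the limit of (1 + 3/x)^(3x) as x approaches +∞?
As x → +∞: write (1 + 3/x)^(3x) = ((1 + 3/x)^x)^3 → (e^3)^3 = e^9.
Limit = e^(9).

Final answer: e^(9)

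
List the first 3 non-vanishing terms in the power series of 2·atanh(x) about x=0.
2·x^5/5 + 2·x^3/3 + 2·x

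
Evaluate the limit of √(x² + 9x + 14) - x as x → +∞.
This is an ∞ − ∞ indeterminate form.
Multiply and divide by the conjugate √(x²+9x + 14) + x; the x² terms cancel, leaving (9x + 14)/(√(x²+9x + 14)+x) → 9/2.
Limit = 9/2.

Final answer: 9/2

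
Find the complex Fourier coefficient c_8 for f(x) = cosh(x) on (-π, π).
Compute the real Fourier coefficients first: a_8 = 2·sinh(π)/(65·π), b_8 = 0.
Then c_8 = (a_8 − i·b_8)/2 = sinh(π)/(65·π).

Final answer: sinh(π)/(65·π)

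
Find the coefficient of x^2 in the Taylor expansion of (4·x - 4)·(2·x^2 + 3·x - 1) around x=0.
Expand to order 2: (4·x - 4)·(2·x^2 + 3·x - 1) = 4·x^2 - 16·x + 4 + O(x^3).
The coefficient of x^2 is 4.

Final answer: 4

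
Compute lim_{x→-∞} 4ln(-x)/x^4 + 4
The quotient is an ∞/∞ indeterminate form as x → -∞.
Compare growth rates of the dominant terms (exponentials ≫ polynomials ≫ logarithms), or apply L'Hôpital's rule; the quotient → 0.
Adding the constant: 0 + 4 = 4. Limit = 4.

Final answer: 4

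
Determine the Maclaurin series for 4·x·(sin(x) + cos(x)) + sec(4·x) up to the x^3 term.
-2·x^3 + 12·x^2 + 4·x + 1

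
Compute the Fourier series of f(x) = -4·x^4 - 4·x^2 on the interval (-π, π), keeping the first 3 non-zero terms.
(-176 + 32·π^2)·cos(x) + (8 - 8·π^2)·cos(2·x) - 4·π^4/5 - 4·π^2/3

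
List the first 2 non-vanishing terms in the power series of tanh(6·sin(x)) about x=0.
-73·x^3 + 6·x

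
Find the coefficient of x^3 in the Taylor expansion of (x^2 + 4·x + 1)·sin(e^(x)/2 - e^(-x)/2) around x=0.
1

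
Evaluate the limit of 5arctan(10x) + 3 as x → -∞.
Evaluate the dominant behaviour as x → -∞; each term tends to a finite value or vanishes.
Limit = 3 - 5·π/2.

Final answer: 3 - 5·π/2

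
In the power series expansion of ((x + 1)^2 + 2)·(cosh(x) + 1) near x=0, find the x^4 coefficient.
Expand to order 4: ((x + 1)^2 + 2)·(cosh(x) + 1) = 5·x^4/8 + x^3 + 7·x^2/2 + 4·x + 6 + O(x^5).
The coefficient of x^4 is 5/8.

Final answer: 5/8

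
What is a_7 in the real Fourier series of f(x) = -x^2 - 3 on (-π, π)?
a_7 = (1/π) ∫_{-π}^{π} f(x)·cos(7x) dx.
Evaluate the integral (use parity and integration by parts as needed): a_7 = 4/49.

Final answer: 4/49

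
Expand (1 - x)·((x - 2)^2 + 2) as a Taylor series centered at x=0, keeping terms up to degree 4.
-x^3 + 5·x^2 - 10·x + 6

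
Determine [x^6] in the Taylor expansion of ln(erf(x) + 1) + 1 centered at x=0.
Expand to order 6: ln(erf(x) + 1) + 1 = x^6·(-480 - 28·π^2 + 240·π)/(45·π^3) + x^5·(-40·π^2 + 3·π^3 + 96·π)/(15·π^(7/2)) + x^4·(-12 + 4·π)/(3·π^2) + x^3·(8 - 2·π)/(3·π^(3/2)) - 2·x^2/π + 2·x/√(π) + 1 + O(x^7).
The coefficient of x^6 is (-480 - 28·π^2 + 240·π)/(45·π^3).

Final answer: (-480 - 28·π^2 + 240·π)/(45·π^3)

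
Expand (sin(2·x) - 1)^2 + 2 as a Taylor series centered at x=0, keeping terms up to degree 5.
-8·x^5/15 - 16·x^4/3 + 8·x^3/3 + 4·x^2 - 4·x + 3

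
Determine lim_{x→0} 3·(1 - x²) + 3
Direct substitution at x = 0 gives 6.

Final answer: 6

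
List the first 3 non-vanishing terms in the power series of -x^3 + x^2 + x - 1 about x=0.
x^2 + x - 1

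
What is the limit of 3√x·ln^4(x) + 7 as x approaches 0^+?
The product is a 0·∞ indeterminate form at x → 0⁺.
Rewrite the product as 3·ln^4(x) / x^(-1/2) and apply L'Hôpital, or use the standard hierarchy x^(-1/2) ≫ |ln x|^4 as x → 0⁺.
The indeterminate product → 0, so the limit = 7.

Final answer: 7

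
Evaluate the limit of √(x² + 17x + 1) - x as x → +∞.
This is an ∞ − ∞ indeterminate form.
Multiply and divide by the conjugate √(x²+17x + 1) + x; the x² terms cancel, leaving (17x + 1)/(√(x²+17x + 1)+x) → 17/2.
Limit = 17/2.

Final answer: 17/2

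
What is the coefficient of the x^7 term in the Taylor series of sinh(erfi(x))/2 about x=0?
Expand to order 7: sinh(erfi(x))/2 = x^7·(4/(315·π^(7/2)) + 2/(9·π^(5/2)) + 1/(42·√(π)) + 19/(45·π^(3/2))) + x^5·(2/(15·π^(5/2)) + 1/(10·√(π)) + 2/(3·π^(3/2))) + x^3·(2/(3·π^(3/2)) + 1/(3·√(π))) + x/√(π) + O(x^8).
The coefficient of x^7 is 4/(315·π^(7/2)) + 2/(9·π^(5/2)) + 1/(42·√(π)) + 19/(45·π^(3/2)).

Final answer: 4/(315·π^(7/2)) + 2/(9·π^(5/2)) + 1/(42·√(π)) + 19/(45·π^(3/2))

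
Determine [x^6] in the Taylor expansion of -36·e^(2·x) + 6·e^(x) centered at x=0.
Expand to order 6: -36·e^(2·x) + 6·e^(x) = -383·x^6/120 - 191·x^5/20 - 95·x^4/4 - 47·x^3 - 69·x^2 - 66·x - 30 + O(x^7).
The coefficient of x^6 is -383/120.

Final answer: -383/120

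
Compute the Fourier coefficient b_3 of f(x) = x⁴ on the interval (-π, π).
b_3 = (1/π) ∫_{-π}^{π} f(x)·sin(3x) dx.
Evaluate the integral (use parity and integration by parts as needed): b_3 = 0.

Final answer: 0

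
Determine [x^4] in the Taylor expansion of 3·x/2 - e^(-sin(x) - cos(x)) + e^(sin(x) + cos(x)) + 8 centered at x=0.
Expand to order 4: 3·x/2 - e^(-sin(x) - cos(x)) + e^(sin(x) + cos(x)) + 8 = x^4·(-5·e/24 - 5·e^(-1)/24) + x^3·(-e/2 + e^(-1)/2) - x^2·e^(-1) + x·(e^(-1) + 3/2 + e) - e^(-1) + e + 8 + O(x^5).
The coefficient of x^4 is -5·e/24 - 5·e^(-1)/24.

Final answer: -5·e/24 - 5·e^(-1)/24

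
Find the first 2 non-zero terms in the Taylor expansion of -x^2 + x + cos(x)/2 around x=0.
x + 1/2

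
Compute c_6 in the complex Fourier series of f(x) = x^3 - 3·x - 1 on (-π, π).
Compute the real Fourier coefficients first: a_6 = 0, b_6 = 19/18 - π^2/3.
Then c_6 = (a_6 − i·b_6)/2 = -19·i/36 + i·π^2/6.

Final answer: -19·i/36 + i·π^2/6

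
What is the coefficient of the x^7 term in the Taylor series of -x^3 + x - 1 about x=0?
Expand to order 7: -x^3 + x - 1 = -x^3 + x - 1 + O(x^8).
The coefficient of x^7 is 0.

Final answer: 0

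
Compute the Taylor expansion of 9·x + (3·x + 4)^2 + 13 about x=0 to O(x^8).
9·x^2 + 33·x + 29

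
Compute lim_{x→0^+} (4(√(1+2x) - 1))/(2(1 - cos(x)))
Both numerator and denominator → 0 as x → 0^+; this is a 0/0 indeterminate form.
Expand each to leading order near x = 0: numerator ~ 4·x, denominator ~ x^2.
The limit of the ratio is ∞.

Final answer: ∞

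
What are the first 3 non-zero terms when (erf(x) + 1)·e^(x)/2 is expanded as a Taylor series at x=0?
x^2·(1/4 + 1/√(π)) + x·(1/2 + 1/√(π)) + 1/2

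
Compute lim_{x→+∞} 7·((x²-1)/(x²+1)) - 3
Evaluate the dominant behaviour as x → +∞; each term tends to a finite value or vanishes.
Limit = 4.

Final answer: 4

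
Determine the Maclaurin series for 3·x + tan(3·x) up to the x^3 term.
9·x^3 + 6·x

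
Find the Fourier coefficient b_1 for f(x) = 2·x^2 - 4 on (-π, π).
b_1 = (1/π) ∫_{-π}^{π} f(x)·sin(1x) dx.
Evaluate the integral (use parity and integration by parts as needed): b_1 = 0.

Final answer: 0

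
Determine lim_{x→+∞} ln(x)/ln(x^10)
This is an ∞/∞ indeterminate form as x → +∞.
Write ln(x^10) = 10·ln(x), reducing the quotient to 1/10.
Limit = 1/10.

Final answer: 1/10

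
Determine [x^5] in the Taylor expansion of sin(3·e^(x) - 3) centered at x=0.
Expand to order 5: sin(3·e^(x) - 3) = -143·x^5/40 - 53·x^4/8 - 4·x^3 + 3·x^2/2 + 3·x + O(x^6).
The coefficient of x^5 is -143/40.

Final answer: -143/40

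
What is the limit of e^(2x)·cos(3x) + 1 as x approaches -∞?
Evaluate the dominant behaviour as x → -∞; each term tends to a finite value or vanishes.
Limit = 1.

Final answer: 1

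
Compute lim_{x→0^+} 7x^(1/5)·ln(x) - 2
The product is a 0·∞ indeterminate form at x → 0⁺.
Rewrite the product as 7·ln(x) / x^(-1/5) and apply L'Hôpital, or use the standard hierarchy x^(-1/5) ≫ |ln x| as x → 0⁺.
The indeterminate product → 0, so the limit = -2.

Final answer: -2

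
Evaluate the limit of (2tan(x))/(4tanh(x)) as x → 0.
Both numerator and denominator → 0 as x → 0; this is a 0/0 indeterminate form.
Expand each to leading order near x = 0: numerator ~ 2·x, denominator ~ 4·x.
The limit of the ratio is 1/2.

Final answer: 1/2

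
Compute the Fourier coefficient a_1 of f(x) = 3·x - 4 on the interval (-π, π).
a_1 = (1/π) ∫_{-π}^{π} f(x)·cos(1x) dx.
Evaluate the integral (use parity and integration by parts as needed): a_1 = 0.

Final answer: 0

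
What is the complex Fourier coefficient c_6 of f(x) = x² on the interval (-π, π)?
Compute the real Fourier coefficients first: a_6 = 1/9, b_6 = 0.
Then c_6 = (a_6 − i·b_6)/2 = 1/18.

Final answer: 1/18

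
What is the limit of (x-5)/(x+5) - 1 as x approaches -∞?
Evaluate the dominant behaviour as x → -∞; each term tends to a finite value or vanishes.
Limit = 0.

Final answer: 0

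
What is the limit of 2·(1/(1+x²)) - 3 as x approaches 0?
Direct substitution at x = 0 gives -1.

Final answer: -1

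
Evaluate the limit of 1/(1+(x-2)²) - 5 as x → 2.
Direct substitution at x = 2 gives -4.

Final answer: -4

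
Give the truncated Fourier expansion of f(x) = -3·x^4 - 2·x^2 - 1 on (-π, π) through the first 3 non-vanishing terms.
(-136 + 24·π^2)·cos(x) + (7 - 6·π^2)·cos(2·x) - 3·π^4/5 - 2·π^2/3 - 1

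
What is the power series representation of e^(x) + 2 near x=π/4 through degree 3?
2 + e^(π/4) + e^(π/4)·(x - π/4) + e^(π/4)·(x - π/4)^2/2 + e^(π/4)·(x - π/4)^3/6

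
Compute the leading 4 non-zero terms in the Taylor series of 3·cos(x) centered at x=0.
-x^6/240 + x^4/8 - 3·x^2/2 + 3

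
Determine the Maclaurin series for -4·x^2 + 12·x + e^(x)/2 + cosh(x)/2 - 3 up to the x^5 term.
x^5/240 + x^4/24 + x^3/12 - 7·x^2/2 + 25·x/2 - 2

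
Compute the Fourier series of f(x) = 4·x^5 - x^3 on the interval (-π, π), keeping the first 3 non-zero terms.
(-162·π^2 + 8·π^4 + 972)·sin(x) + (-4·π^4 - 63/2 + 21·π^2)·sin(2·x) + (-178·π^2/27 + 356/81 + 8·π^4/3)·sin(3·x)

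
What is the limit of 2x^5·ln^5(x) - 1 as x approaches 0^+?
The product is a 0·∞ indeterminate form at x → 0⁺.
Rewrite the product as 2·ln^5(x) / x^(-5) and apply L'Hôpital, or use the standard hierarchy x^(-5) ≫ |ln x|^5 as x → 0⁺.
The indeterminate product → 0, so the limit = -1.

Final answer: -1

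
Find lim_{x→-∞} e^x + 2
Evaluate the dominant behaviour as x → -∞; each term tends to a finite value or vanishes.
Limit = 2.

Final answer: 2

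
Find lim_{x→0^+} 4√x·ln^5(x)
This is a 0·∞ indeterminate form at x → 0⁺.
Rewrite the product as 4·ln^5(x) / x^(-1/2) and apply L'Hôpital, or use the standard hierarchy x^(-1/2) ≫ |ln x|^5 as x → 0⁺.
The indeterminate product → 0, so the limit = 0.

Final answer: 0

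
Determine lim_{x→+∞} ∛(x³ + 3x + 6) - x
This is an ∞ − ∞ indeterminate form.
Multiply by (A² + AB + B²)/(A² + AB + B²) where A = ∛(x³+3x + 6), B = x to use A³ − B³ = (A−B)(A²+AB+B²); the x³ terms cancel, leaving (3x + 6)/(A²+AB+B²) with denominator ~ 3x², so the limit is 0.
Limit = 0.

Final answer: 0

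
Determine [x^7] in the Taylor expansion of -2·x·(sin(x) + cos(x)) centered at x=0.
Expand to order 7: -2·x·(sin(x) + cos(x)) = x^7/360 - x^6/60 - x^5/12 + x^4/3 + x^3 - 2·x^2 - 2·x + O(x^8).
The coefficient of x^7 is 1/360.

Final answer: 1/360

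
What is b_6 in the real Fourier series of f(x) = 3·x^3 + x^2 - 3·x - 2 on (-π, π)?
b_6 = (1/π) ∫_{-π}^{π} f(x)·sin(6x) dx.
Evaluate the integral (use parity and integration by parts as needed): b_6 = 7/6 - π^2.

Final answer: 7/6 - π^2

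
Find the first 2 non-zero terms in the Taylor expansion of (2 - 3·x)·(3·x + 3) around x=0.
6 - 3·x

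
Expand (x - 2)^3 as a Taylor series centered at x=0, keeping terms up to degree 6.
x^3 - 6·x^2 + 12·x - 8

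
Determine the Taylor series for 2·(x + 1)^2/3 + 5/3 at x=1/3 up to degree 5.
77/27 + 16·(x - 1/3)/9 + 2·(x - 1/3)^2/3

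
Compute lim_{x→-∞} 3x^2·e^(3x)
This is a 0·∞ indeterminate form at x → -∞.
Rewrite the product as 3x^2 / e^(-3x) (an ∞/∞ form) and apply L'Hôpital, or use the standard hierarchy e^(3|x|) ≫ |x^2| as x → -∞.
The indeterminate product → 0, so the limit = 0.

Final answer: 0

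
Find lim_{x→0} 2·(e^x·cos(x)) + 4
Direct substitution at x = 0 gives 6.

Final answer: 6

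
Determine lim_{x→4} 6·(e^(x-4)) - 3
Direct substitution at x = 4 gives 3.

Final answer: 3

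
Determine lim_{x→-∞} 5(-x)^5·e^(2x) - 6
The product is a 0·∞ indeterminate form at x → -∞.
Rewrite the product as 5(-x)^5 / e^(-2x) (an ∞/∞ form) and apply L'Hôpital, or use the standard hierarchy e^(2|x|) ≫ |(-x)^5| as x → -∞.
The indeterminate product → 0, so the limit = -6.

Final answer: -6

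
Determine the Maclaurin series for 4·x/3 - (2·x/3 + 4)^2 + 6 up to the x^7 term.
-4·x^2/9 - 4·x - 10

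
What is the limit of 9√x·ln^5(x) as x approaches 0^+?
This is a 0·∞ indeterminate form at x → 0⁺.
Rewrite the product as 9·ln^5(x) / x^(-1/2) and apply L'Hôpital, or use the standard hierarchy x^(-1/2) ≫ |ln x|^5 as x → 0⁺.
The indeterminate product → 0, so the limit = 0.

Final answer: 0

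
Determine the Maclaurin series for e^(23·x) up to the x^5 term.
6436343·x^5/120 + 279841·x^4/24 + 12167·x^3/6 + 529·x^2/2 + 23·x + 1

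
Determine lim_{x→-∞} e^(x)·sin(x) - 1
Evaluate the dominant behaviour as x → -∞; each term tends to a finite value or vanishes.
Limit = -1.

Final answer: -1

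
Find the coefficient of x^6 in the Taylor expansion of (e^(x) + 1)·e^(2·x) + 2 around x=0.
Expand to order 6: (e^(x) + 1)·e^(2·x) + 2 = 793·x^6/720 + 55·x^5/24 + 97·x^4/24 + 35·x^3/6 + 13·x^2/2 + 5·x + 4 + O(x^7).
The coefficient of x^6 is 793/720.

Final answer: 793/720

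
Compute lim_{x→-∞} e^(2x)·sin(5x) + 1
Evaluate the dominant behaviour as x → -∞; each term tends to a finite value or vanishes.
Limit = 1.

Final answer: 1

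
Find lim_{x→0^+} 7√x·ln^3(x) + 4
The product is a 0·∞ indeterminate form at x → 0⁺.
Rewrite the product as 7·ln^3(x) / x^(-1/2) and apply L'Hôpital, or use the standard hierarchy x^(-1/2) ≫ |ln x|^3 as x → 0⁺.
The indeterminate product → 0, so the limit = 4.

Final answer: 4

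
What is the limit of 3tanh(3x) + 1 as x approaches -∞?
Evaluate the dominant behaviour as x → -∞; each term tends to a finite value or vanishes.
Limit = -2.

Final answer: -2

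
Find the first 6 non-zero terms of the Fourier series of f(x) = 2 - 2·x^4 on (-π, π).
(-96 + 16·π^2)·cos(x) + (6 - 4·π^2)·cos(2·x) + (-32/27 + 16·π^2/9)·cos(3·x) + (3/8 - π^2)·cos(4·x) + (-96/625 + 16·π^2/25)·cos(5·x) - 2·π^4/5 + 2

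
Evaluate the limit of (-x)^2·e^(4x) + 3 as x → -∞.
The product is a 0·∞ indeterminate form at x → -∞.
Rewrite the product as (-x)^2 / e^(-4x) (an ∞/∞ form) and apply L'Hôpital, or use the standard hierarchy e^(4|x|) ≫ |(-x)^2| as x → -∞.
The indeterminate product → 0, so the limit = 3.

Final answer: 3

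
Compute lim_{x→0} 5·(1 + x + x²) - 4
Direct substitution at x = 0 gives 1.

Final answer: 1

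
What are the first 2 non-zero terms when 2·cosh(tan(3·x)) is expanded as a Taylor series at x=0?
9·x^2 + 2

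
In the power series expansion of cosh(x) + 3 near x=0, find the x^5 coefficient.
Expand to order 5: cosh(x) + 3 = x^4/24 + x^2/2 + 4 + O(x^6).
The coefficient of x^5 is 0.

Final answer: 0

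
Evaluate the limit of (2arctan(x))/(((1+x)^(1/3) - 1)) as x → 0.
Both numerator and denominator → 0 as x → 0; this is a 0/0 indeterminate form.
Expand each to leading order near x = 0: numerator ~ 2·x, denominator ~ x/3.
The limit of the ratio is 6.

Final answer: 6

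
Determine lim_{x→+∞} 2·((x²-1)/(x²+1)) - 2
Evaluate the dominant behaviour as x → +∞; each term tends to a finite value or vanishes.
Limit = 0.

Final answer: 0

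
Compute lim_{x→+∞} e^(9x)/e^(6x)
This is an ∞/∞ indeterminate form as x → +∞.
Rewrite e^(9x)/e^(6x) = e^((9−6)x) = e^(3x); the exponent coefficient is 3 > 0 so e^(3x) → ∞.
Limit = ∞.

Final answer: ∞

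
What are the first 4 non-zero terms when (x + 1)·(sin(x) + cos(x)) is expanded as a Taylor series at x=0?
-2·x^3/3 + x^2/2 + 2·x + 1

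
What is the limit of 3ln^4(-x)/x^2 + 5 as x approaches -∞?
The quotient is an ∞/∞ indeterminate form as x → -∞.
Compare growth rates of the dominant terms (exponentials ≫ polynomials ≫ logarithms), or apply L'Hôpital's rule; the quotient → 0.
Adding the constant: 0 + 5 = 5. Limit = 5.

Final answer: 5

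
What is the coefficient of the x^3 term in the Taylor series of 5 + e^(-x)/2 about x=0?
Expand to order 3: 5 + e^(-x)/2 = -x^3/12 + x^2/4 - x/2 + 11/2 + O(x^4).
The coefficient of x^3 is -1/12.

Final answer: -1/12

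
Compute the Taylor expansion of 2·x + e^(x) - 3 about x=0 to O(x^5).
x^4/24 + x^3/6 + x^2/2 + 3·x - 2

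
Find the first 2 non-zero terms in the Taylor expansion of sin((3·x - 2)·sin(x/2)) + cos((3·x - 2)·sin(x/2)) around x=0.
1 - x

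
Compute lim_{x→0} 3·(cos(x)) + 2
Direct substitution at x = 0 gives 5.

Final answer: 5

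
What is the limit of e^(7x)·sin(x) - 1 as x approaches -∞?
Evaluate the dominant behaviour as x → -∞; each term tends to a finite value or vanishes.
Limit = -1.

Final answer: -1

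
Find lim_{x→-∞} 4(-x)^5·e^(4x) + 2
The product is a 0·∞ indeterminate form at x → -∞.
Rewrite the product as 4(-x)^5 / e^(-4x) (an ∞/∞ form) and apply L'Hôpital, or use the standard hierarchy e^(4|x|) ≫ |(-x)^5| as x → -∞.
The indeterminate product → 0, so the limit = 2.

Final answer: 2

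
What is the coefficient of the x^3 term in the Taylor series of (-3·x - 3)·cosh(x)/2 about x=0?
Expand to order 3: (-3·x - 3)·cosh(x)/2 = -3·x^3/4 - 3·x^2/4 - 3·x/2 - 3/2 + O(x^4).
The coefficient of x^3 is -3/4.

Final answer: -3/4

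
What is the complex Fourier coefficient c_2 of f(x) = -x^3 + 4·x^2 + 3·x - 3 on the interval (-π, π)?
Compute the real Fourier coefficients first: a_2 = 4, b_2 = -9/2 + π^2.
Then c_2 = (a_2 − i·b_2)/2 = 2 - i·π^2/2 + 9·i/4.

Final answer: 2 - i·π^2/2 + 9·i/4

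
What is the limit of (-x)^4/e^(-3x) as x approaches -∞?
This is an ∞/∞ indeterminate form as x → -∞.
Compare growth rates of the dominant terms (exponentials ≫ polynomials ≫ logarithms), or apply L'Hôpital's rule; the quotient → 0.
Limit = 0.

Final answer: 0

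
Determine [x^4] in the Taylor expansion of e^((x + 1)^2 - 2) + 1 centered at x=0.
19·e^(-1)/6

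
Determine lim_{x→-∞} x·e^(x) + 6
The product is a 0·∞ indeterminate form at x → -∞.
Rewrite the product as x / e^(-x) (an ∞/∞ form) and apply L'Hôpital, or use the standard hierarchy e^(|x|) ≫ |x| as x → -∞.
The indeterminate product → 0, so the limit = 6.

Final answer: 6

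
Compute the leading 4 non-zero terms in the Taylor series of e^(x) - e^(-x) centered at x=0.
x^7/2520 + x^5/60 + x^3/3 + 2·x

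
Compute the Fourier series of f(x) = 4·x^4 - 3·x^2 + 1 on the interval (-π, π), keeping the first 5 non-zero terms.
(204 - 32·π^2)·cos(x) + (-15 + 8·π^2)·cos(2·x) + (100/27 - 32·π^2/9)·cos(3·x) + (-3/2 + 2·π^2)·cos(4·x) - π^2 + 1 + 4·π^4/5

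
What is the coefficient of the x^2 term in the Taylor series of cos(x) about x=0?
Expand to order 2: cos(x) = 1 - x^2/2 + O(x^3).
The coefficient of x^2 is -1/2.

Final answer: -1/2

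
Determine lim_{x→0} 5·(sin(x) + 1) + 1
Direct substitution at x = 0 gives 6.

Final answer: 6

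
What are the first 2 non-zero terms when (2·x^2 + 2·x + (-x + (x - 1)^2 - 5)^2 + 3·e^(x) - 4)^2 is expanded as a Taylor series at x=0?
870·x + 225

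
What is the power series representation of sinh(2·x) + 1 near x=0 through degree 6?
4·x^5/15 + 4·x^3/3 + 2·x + 1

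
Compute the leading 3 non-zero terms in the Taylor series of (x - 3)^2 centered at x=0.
x^2 - 6·x + 9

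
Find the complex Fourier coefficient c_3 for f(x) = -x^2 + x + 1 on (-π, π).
Compute the real Fourier coefficients first: a_3 = 4/9, b_3 = 2/3.
Then c_3 = (a_3 − i·b_3)/2 = 2/9 - i/3.

Final answer: 2/9 - i/3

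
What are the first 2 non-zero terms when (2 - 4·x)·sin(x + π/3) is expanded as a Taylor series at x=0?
x·(1 - 2·√(3)) + √(3)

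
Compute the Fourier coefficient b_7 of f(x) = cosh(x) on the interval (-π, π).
b_7 = (1/π) ∫_{-π}^{π} f(x)·sin(7x) dx.
Evaluate the integral (use parity and integration by parts as needed): b_7 = 0.

Final answer: 0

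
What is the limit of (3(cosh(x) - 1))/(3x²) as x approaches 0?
Both numerator and denominator → 0 as x → 0; this is a 0/0 indeterminate form.
Expand each to leading order near x = 0: numerator ~ 3·x^2/2, denominator ~ 3·x^2.
The limit of the ratio is 1/2.

Final answer: 1/2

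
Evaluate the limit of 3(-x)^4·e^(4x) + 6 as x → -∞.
The product is a 0·∞ indeterminate form at x → -∞.
Rewrite the product as 3(-x)^4 / e^(-4x) (an ∞/∞ form) and apply L'Hôpital, or use the standard hierarchy e^(4|x|) ≫ |(-x)^4| as x → -∞.
The indeterminate product → 0, so the limit = 6.

Final answer: 6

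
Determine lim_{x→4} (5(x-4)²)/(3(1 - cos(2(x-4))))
Both numerator and denominator → 0 as x → 4; this is a 0/0 indeterminate form.
Expand each to leading order near x = 4: numerator ~ 5·(x - 4)^2, denominator ~ 6·(x - 4)^2.
The limit of the ratio is 5/6.

Final answer: 5/6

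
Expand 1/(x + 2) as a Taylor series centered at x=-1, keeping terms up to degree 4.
1 - (x + 1) + (x + 1)^2 - (x + 1)^3 + (x + 1)^4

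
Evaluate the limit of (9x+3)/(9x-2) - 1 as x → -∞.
Evaluate the dominant behaviour as x → -∞; each term tends to a finite value or vanishes.
Limit = 0.

Final answer: 0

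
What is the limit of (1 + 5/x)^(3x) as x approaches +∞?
As x → +∞: write (1 + 5/x)^(3x) = ((1 + 5/x)^x)^3 → (e^5)^3 = e^15.
Limit = e^(15).

Final answer: e^(15)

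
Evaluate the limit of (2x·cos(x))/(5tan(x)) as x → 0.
Both numerator and denominator → 0 as x → 0; this is a 0/0 indeterminate form.
Expand each to leading order near x = 0: numerator ~ 2·x, denominator ~ 5·x.
The limit of the ratio is 2/5.

Final answer: 2/5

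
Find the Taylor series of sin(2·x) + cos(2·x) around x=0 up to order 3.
-4·x^3/3 - 2·x^2 + 2·x + 1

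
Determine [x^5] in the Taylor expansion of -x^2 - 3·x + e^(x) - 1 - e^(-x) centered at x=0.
Expand to order 5: -x^2 - 3·x + e^(x) - 1 - e^(-x) = x^5/60 + x^3/3 - x^2 - x - 1 + O(x^6).
The coefficient of x^5 is 1/60.

Final answer: 1/60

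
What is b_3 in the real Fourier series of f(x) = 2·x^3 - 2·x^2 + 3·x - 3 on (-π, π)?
b_3 = (1/π) ∫_{-π}^{π} f(x)·sin(3x) dx.
Evaluate the integral (use parity and integration by parts as needed): b_3 = 10/9 + 4·π^2/3.

Final answer: 10/9 + 4·π^2/3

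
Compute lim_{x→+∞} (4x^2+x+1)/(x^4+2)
This is an ∞/∞ indeterminate form as x → +∞.
Divide numerator and denominator by x^4 and let the lower-order terms vanish; the numerator's degree 2 is below the denominator's degree 4, so the quotient → 0.
Limit = 0.

Final answer: 0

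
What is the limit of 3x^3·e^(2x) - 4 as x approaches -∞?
The product is a 0·∞ indeterminate form at x → -∞.
Rewrite the product as 3x^3 / e^(-2x) (an ∞/∞ form) and apply L'Hôpital, or use the standard hierarchy e^(2|x|) ≫ |x^3| as x → -∞.
The indeterminate product → 0, so the limit = -4.

Final answer: -4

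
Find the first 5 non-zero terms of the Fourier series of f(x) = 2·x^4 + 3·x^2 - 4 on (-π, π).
(84 - 16·π^2)·cos(x) + (-3 + 4·π^2)·cos(2·x) + (-16·π^2/9 - 4/27)·cos(3·x) + (3/8 + π^2)·cos(4·x) - 4 + π^2 + 2·π^4/5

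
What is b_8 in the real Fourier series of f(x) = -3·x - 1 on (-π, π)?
b_8 = (1/π) ∫_{-π}^{π} f(x)·sin(8x) dx.
Evaluate the integral (use parity and integration by parts as needed): b_8 = 3/4.

Final answer: 3/4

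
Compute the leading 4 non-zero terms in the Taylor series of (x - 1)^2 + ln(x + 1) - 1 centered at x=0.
-x^4/4 + x^3/3 + x^2/2 - x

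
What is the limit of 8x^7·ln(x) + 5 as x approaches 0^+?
The product is a 0·∞ indeterminate form at x → 0⁺.
Rewrite the product as 8·ln(x) / x^(-7) and apply L'Hôpital, or use the standard hierarchy x^(-7) ≫ |ln x| as x → 0⁺.
The indeterminate product → 0, so the limit = 5.

Final answer: 5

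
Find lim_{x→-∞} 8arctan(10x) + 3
Evaluate the dominant behaviour as x → -∞; each term tends to a finite value or vanishes.
Limit = 3 - 4·π.

Final answer: 3 - 4·π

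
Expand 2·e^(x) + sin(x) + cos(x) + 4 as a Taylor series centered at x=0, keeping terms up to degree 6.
x^6/720 + x^5/40 + x^4/8 + x^3/6 + x^2/2 + 3·x + 7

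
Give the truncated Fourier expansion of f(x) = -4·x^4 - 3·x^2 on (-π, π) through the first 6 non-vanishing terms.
(-180 + 32·π^2)·cos(x) + (9 - 8·π^2)·cos(2·x) + (-28/27 + 32·π^2/9)·cos(3·x) - 2·π^2·cos(4·x) + (108/625 + 32·π^2/25)·cos(5·x) - 4·π^4/5 - π^2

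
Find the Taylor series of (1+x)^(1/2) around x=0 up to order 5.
7·x^5/256 - 5·x^4/128 + x^3/16 - x^2/8 + x/2 + 1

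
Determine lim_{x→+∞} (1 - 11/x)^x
As x → +∞: this is the defining limit (1 - 11/x)^x → e^(-11).
Limit = e^(-11).

Final answer: e^(-11)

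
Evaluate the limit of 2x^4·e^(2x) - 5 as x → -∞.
The product is a 0·∞ indeterminate form at x → -∞.
Rewrite the product as 2x^4 / e^(-2x) (an ∞/∞ form) and apply L'Hôpital, or use the standard hierarchy e^(2|x|) ≫ |x^4| as x → -∞.
The indeterminate product → 0, so the limit = -5.

Final answer: -5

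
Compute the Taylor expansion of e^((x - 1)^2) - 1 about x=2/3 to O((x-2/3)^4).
-1 + e^(1/9) - 2·e^(1/9)·(x - 2/3)/3 + 11·e^(1/9)·(x - 2/3)^2/9 - 58·e^(1/9)·(x - 2/3)^3/81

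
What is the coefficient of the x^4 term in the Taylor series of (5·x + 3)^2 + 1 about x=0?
Expand to order 4: (5·x + 3)^2 + 1 = 25·x^2 + 30·x + 10 + O(x^5).
The coefficient of x^4 is 0.

Final answer: 0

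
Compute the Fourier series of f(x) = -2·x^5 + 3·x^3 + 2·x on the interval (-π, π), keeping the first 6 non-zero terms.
(-512 - 4·π^4 + 86·π^2)·sin(x) + (-13·π^2 + 35/2 + 2·π^4)·sin(2·x) + (-4·π^4/3 - 160/81 + 134·π^2/27)·sin(3·x) + (-11·π^2/4 + 1/32 + π^4)·sin(4·x) + (-4·π^4/5 + 224/625 + 46·π^2/25)·sin(5·x) + (-37·π^2/27 - 71/162 + 2·π^4/3)·sin(6·x)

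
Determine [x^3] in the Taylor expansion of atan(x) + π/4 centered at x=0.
Expand to order 3: atan(x) + π/4 = -x^3/3 + x + π/4 + O(x^4).
The coefficient of x^3 is -1/3.

Final answer: -1/3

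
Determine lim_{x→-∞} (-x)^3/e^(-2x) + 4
The quotient is an ∞/∞ indeterminate form as x → -∞.
Compare growth rates of the dominant terms (exponentials ≫ polynomials ≫ logarithms), or apply L'Hôpital's rule; the quotient → 0.
Adding the constant: 0 + 4 = 4. Limit = 4.

Final answer: 4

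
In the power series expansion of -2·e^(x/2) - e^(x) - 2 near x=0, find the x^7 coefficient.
Expand to order 7: -2·e^(x/2) - e^(x) - 2 = -13·x^7/64512 - 11·x^6/7680 - 17·x^5/1920 - 3·x^4/64 - 5·x^3/24 - 3·x^2/4 - 2·x - 5 + O(x^8).
The coefficient of x^7 is -13/64512.

Final answer: -13/64512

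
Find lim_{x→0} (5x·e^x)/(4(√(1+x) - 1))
Both numerator and denominator → 0 as x → 0; this is a 0/0 indeterminate form.
Expand each to leading order near x = 0: numerator ~ 5·x, denominator ~ 2·x.
The limit of the ratio is 5/2.

Final answer: 5/2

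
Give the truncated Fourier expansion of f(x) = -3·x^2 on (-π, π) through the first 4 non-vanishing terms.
12·cos(x) - 3·cos(2·x) + 4·cos(3·x)/3 - π^2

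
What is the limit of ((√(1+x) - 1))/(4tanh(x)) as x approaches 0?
Both numerator and denominator → 0 as x → 0; this is a 0/0 indeterminate form.
Expand each to leading order near x = 0: numerator ~ x/2, denominator ~ 4·x.
The limit of the ratio is 1/8.

Final answer: 1/8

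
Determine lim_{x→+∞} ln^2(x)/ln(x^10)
This is an ∞/∞ indeterminate form as x → +∞.
Write ln(x^10) = 10·ln(x), reducing the quotient to ln(x)/10 → ∞.
Limit = ∞.

Final answer: ∞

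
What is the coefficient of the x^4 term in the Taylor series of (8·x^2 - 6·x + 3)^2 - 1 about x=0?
Expand to order 4: (8·x^2 - 6·x + 3)^2 - 1 = 64·x^4 - 96·x^3 + 84·x^2 - 36·x + 8 + O(x^5).
The coefficient of x^4 is 64.

Final answer: 64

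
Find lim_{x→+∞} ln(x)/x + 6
Evaluate the dominant behaviour as x → +∞; each term tends to a finite value or vanishes.
Limit = 6.

Final answer: 6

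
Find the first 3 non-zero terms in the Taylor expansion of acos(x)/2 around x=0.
-x^3/12 - x/2 + π/4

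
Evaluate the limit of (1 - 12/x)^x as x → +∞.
As x → +∞: this is the defining limit (1 - 12/x)^x → e^(-12).
Limit = e^(-12).

Final answer: e^(-12)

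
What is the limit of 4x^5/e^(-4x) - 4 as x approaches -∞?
The quotient is an ∞/∞ indeterminate form as x → -∞.
Compare growth rates of the dominant terms (exponentials ≫ polynomials ≫ logarithms), or apply L'Hôpital's rule; the quotient → 0.
Adding the constant: 0 - 4 = -4. Limit = -4.

Final answer: -4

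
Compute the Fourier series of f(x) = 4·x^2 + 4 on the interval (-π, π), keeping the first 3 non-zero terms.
-16·cos(x) + 4·cos(2·x) + 4 + 4·π^2/3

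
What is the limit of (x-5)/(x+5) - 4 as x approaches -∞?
Evaluate the dominant behaviour as x → -∞; each term tends to a finite value or vanishes.
Limit = -3.

Final answer: -3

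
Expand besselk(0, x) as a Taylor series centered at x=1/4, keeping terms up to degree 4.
besselk(0, 1/4) - besselk(1, 1/4)·(x - 1/4) + (besselk(0, 1/4)/4 + besselk(2, 1/4)/4)·(x - 1/4)^2 + (-besselk(3, 1/4)/24 - besselk(1, 1/4)/8)·(x - 1/4)^3 + (besselk(0, 1/4)/64 + besselk(2, 1/4)/48 + besselk(4, 1/4)/192)·(x - 1/4)^4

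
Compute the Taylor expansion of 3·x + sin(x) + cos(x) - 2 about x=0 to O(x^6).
x^5/120 + x^4/24 - x^3/6 - x^2/2 + 4·x - 1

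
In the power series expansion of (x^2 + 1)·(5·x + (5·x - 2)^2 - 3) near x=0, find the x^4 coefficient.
Expand to order 4: (x^2 + 1)·(5·x + (5·x - 2)^2 - 3) = 25·x^4 - 15·x^3 + 26·x^2 - 15·x + 1 + O(x^5).
The coefficient of x^4 is 25.

Final answer: 25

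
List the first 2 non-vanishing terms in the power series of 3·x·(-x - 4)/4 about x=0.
-3·x^2/4 - 3·x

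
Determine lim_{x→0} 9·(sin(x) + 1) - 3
Direct substitution at x = 0 gives 6.

Final answer: 6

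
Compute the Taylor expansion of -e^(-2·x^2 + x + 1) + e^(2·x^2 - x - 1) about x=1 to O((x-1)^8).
6·(x - 1) + 4·(x - 1)^2 + 9·(x - 1)^3 + 18·(x - 1)^4 + 321·(x - 1)^5/20 + 97·(x - 1)^6/6 + 5283·(x - 1)^7/280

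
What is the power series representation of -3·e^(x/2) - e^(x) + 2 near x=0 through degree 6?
-67·x^6/46080 - 7·x^5/768 - 19·x^4/384 - 11·x^3/48 - 7·x^2/8 - 5·x/2 - 2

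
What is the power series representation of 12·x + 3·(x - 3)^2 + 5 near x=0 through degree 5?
3·x^2 - 6·x + 32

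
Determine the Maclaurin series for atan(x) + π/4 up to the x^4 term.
-x^3/3 + x + π/4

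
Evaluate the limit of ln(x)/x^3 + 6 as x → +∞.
The quotient is an ∞/∞ indeterminate form as x → +∞.
The polynomial denominator x^3 dominates the logarithmic numerator (any positive power of x ≫ ln(x) as x → ∞), so the quotient → 0.
Adding the constant: 0 + 6 = 6. Limit = 6.

Final answer: 6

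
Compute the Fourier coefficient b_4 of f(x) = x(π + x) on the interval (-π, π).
b_4 = (1/π) ∫_{-π}^{π} f(x)·sin(4x) dx.
Evaluate the integral (use parity and integration by parts as needed): b_4 = -π/2.

Final answer: -π/2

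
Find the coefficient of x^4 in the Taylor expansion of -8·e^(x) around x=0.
Expand to order 4: -8·e^(x) = -x^4/3 - 4·x^3/3 - 4·x^2 - 8·x - 8 + O(x^5).
The coefficient of x^4 is -1/3.

Final answer: -1/3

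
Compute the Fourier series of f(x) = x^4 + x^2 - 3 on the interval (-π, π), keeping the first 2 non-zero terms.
(44 - 8·π^2)·cos(x) - 3 + π^2/3 + π^4/5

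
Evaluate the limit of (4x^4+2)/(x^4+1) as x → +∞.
This is an ∞/∞ indeterminate form as x → +∞.
Divide numerator and denominator by x^4 and let the lower-order terms vanish; the leading terms give 4/1 = 4.
Limit = 4.

Final answer: 4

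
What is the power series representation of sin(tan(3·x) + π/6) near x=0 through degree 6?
-7857·x^6/160 - 243·√(3)·x^5/80 - 189·x^4/16 + 9·√(3)·x^3/4 - 9·x^2/4 + 3·√(3)·x/2 + 1/2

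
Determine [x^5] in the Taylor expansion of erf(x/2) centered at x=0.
Expand to order 5: erf(x/2) = x^5/(160·√(π)) - x^3/(12·√(π)) + x/√(π) + O(x^6).
The coefficient of x^5 is 1/(160·√(π)).

Final answer: 1/(160·√(π))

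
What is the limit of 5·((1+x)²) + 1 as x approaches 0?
Direct substitution at x = 0 gives 6.

Final answer: 6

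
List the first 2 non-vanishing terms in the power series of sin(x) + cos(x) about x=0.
x + 1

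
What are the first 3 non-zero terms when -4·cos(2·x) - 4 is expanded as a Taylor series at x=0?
-8·x^4/3 + 8·x^2 - 8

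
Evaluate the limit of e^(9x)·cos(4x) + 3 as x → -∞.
Evaluate the dominant behaviour as x → -∞; each term tends to a finite value or vanishes.
Limit = 3.

Final answer: 3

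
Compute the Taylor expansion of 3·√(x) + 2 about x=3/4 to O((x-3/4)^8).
2 + 3·√(3)/2 + √(3)·(x - 3/4) - √(3)·(x - 3/4)^2/3 + 2·√(3)·(x - 3/4)^3/9 - 5·√(3)·(x - 3/4)^4/27 + 14·√(3)·(x - 3/4)^5/81 - 14·√(3)·(x - 3/4)^6/81 + 44·√(3)·(x - 3/4)^7/243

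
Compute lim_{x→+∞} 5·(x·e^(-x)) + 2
Evaluate the dominant behaviour as x → +∞; each term tends to a finite value or vanishes.
Limit = 2.

Final answer: 2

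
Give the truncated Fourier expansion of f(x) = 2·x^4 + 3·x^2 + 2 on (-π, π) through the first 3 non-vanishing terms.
(84 - 16·π^2)·cos(x) + (-3 + 4·π^2)·cos(2·x) + 2 + π^2 + 2·π^4/5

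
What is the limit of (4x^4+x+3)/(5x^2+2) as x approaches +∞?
This is an ∞/∞ indeterminate form as x → +∞.
Divide numerator and denominator by x^4 and let the lower-order terms vanish; the numerator's degree 4 exceeds the denominator's degree 2, so the quotient diverges.
Limit = ∞.

Final answer: ∞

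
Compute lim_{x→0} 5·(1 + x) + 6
Direct substitution at x = 0 gives 11.

Final answer: 11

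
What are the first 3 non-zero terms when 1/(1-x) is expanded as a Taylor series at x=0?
x^2 + x + 1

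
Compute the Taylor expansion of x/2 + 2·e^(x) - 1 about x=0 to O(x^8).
x^7/2520 + x^6/360 + x^5/60 + x^4/12 + x^3/3 + x^2 + 5·x/2 + 1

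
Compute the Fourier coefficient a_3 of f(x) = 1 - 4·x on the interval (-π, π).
a_3 = (1/π) ∫_{-π}^{π} f(x)·cos(3x) dx.
Evaluate the integral (use parity and integration by parts as needed): a_3 = 0.

Final answer: 0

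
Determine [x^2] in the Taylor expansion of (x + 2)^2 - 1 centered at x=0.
Expand to order 2: (x + 2)^2 - 1 = x^2 + 4·x + 3 + O(x^3).
The coefficient of x^2 is 1.

Final answer: 1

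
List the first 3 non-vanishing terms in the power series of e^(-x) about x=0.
x^2/2 - x + 1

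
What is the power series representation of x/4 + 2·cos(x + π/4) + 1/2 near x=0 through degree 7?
√(2)·x^7/5040 - √(2)·x^6/720 - √(2)·x^5/120 + √(2)·x^4/24 + √(2)·x^3/6 - √(2)·x^2/2 + x·(1/4 - √(2)) + 1/2 + √(2)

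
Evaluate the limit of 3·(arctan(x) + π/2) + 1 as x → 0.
Direct substitution at x = 0 gives 1 + 3·π/2.

Final answer: 1 + 3·π/2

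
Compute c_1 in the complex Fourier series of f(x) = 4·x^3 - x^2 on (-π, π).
Compute the real Fourier coefficients first: a_1 = 4, b_1 = -48 + 8·π^2.
Then c_1 = (a_1 − i·b_1)/2 = 2 - 4·i·π^2 + 24·i.

Final answer: 2 - 4·i·π^2 + 24·i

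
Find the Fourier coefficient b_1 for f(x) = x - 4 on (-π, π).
b_1 = (1/π) ∫_{-π}^{π} f(x)·sin(1x) dx.
Evaluate the integral (use parity and integration by parts as needed): b_1 = 2.

Final answer: 2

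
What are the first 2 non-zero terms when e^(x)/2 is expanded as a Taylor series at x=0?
x/2 + 1/2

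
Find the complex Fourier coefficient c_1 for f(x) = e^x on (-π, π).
Compute the real Fourier coefficients first: a_1 = (1 - e^(2·π))·e^(-π)/(2·π), b_1 = (-1 + e^(2·π))·e^(-π)/(2·π).
Then c_1 = (a_1 − i·b_1)/2 = -e^(π)/(4·π) + e^(-π)/(4·π) - i·e^(π)/(4·π) + i·e^(-π)/(4·π).

Final answer: -e^(π)/(4·π) + e^(-π)/(4·π) - i·e^(π)/(4·π) + i·e^(-π)/(4·π)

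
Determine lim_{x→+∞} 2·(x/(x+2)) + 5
Evaluate the dominant behaviour as x → +∞; each term tends to a finite value or vanishes.
Limit = 7.

Final answer: 7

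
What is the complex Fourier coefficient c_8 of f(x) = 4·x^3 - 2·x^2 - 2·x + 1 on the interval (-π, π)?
Compute the real Fourier coefficients first: a_8 = -1/8, b_8 = 19/32 - π^2.
Then c_8 = (a_8 − i·b_8)/2 = -1/16 - 19·i/64 + i·π^2/2.

Final answer: -1/16 - 19·i/64 + i·π^2/2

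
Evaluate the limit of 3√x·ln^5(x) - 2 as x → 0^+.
The product is a 0·∞ indeterminate form at x → 0⁺.
Rewrite the product as 3·ln^5(x) / x^(-1/2) and apply L'Hôpital, or use the standard hierarchy x^(-1/2) ≫ |ln x|^5 as x → 0⁺.
The indeterminate product → 0, so the limit = -2.

Final answer: -2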